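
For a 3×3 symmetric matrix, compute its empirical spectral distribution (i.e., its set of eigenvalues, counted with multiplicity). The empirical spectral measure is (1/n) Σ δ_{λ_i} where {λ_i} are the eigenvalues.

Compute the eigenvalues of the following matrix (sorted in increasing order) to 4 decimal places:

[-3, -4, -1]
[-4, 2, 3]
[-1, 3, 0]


Since M is real symmetric, all three eigenvalues are real; they are the roots of det(λI − M) = λ³ − (tr M) λ² + s λ − det M, where s is the sum of the principal 2×2 minors.
tr M = -3 + 2 + 0 = -1.
s = ((-3)·2 − (-4)²) + ((-3)·0 − (-1)²) + (2·0 − 3²) = -22 + (-1) + (-9) = -32.
det M (expand along row 1) = (-3)·(-9) − (-4)·3 + (-1)·(-10) = 49.
Characteristic polynomial: λ³ + λ² − 32λ − 49 = 0.
Substitute λ = y + (tr M)/3 = y − 0.333333 to remove the quadratic term: y³ + p·y + q = 0 with p = s − (tr M)²/3 = -32.333333 and q = −2(tr M)³/27 + (tr M)·s/3 − det M = -38.259259.
Three real roots ⇒ use the trigonometric (Viète) form: r = 2√(−p/3) = 6.565905, φ = arccos(3q/(p·r)) = arccos(0.540646) = 0.999592 rad.
y_k = r·cos(φ/3 − 2πk/3) for k = 0, 1, 2 gives y = 6.204790, -1.242618, -4.962172.
λ_k = y_k − 0.333333 gives λ = 5.8715, -1.5760, -5.2955 (check: the sum is -1.0000 = tr M).

Eigenvalues sorted in increasing order: [-5.2955, -1.5760, 5.8715].


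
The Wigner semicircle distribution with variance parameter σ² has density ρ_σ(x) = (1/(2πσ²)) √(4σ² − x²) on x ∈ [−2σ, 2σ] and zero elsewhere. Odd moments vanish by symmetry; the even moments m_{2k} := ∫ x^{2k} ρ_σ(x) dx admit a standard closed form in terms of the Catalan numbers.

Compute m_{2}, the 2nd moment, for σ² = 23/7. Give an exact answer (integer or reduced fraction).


By the scaled semicircle moment identity, m_{2k} = σ^{2k} · C_k with k = 1.
C_1 = (1/(k+1)) · C(2k, k) = (1/2) · C(2, 1) = (1/2) · 2 = 1.
σ^{2k} = (σ²)^k = (23/7)^1 = 23/7.

Therefore m_{2} = σ^{2} · C_1 = (23/7) · 1 = 23/7.


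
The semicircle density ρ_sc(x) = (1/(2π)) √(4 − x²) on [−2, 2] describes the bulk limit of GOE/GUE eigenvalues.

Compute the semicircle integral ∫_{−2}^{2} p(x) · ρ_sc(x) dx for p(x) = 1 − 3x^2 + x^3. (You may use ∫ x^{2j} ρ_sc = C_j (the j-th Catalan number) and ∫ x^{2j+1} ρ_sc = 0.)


Write p(x) = Σ a_i x^i, split into monomials and integrate each against ρ_sc separately.
Using ∫ x^{2j} ρ_sc = C_j = (1/(j+1)) C(2j, j) (Catalan numbers) and ∫ x^{2j+1} ρ_sc = 0 (odd monomials vanish by symmetry):
  i = 0 (even): a_0 · C_{0} = 1 · 1 = 1
  i = 2 (even): a_2 · C_{1} = -3 · 1 = -3
  i = 3 (odd): ∫ x^3 ρ_sc = 0 (vanishes)

Summing the contributions: ∫_{−2}^{2} p(x) ρ_sc(x) dx = 1 + (-3) = -2.


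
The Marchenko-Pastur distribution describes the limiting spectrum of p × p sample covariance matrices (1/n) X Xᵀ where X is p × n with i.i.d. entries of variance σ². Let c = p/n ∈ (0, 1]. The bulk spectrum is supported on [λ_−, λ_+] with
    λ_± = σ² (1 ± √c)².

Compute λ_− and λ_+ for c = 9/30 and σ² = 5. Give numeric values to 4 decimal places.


c = 9/30 = 0.300000; √c = 0.547723.
λ_− = σ² (1 − √c)² = 5 · (1 − 0.547723)² = 5 · (0.452277)² = 1.022774.
λ_+ = σ² (1 + √c)² = 5 · (1 + 0.547723)² = 5 · (1.547723)² = 11.977226.

Rounded to 4 decimal places: λ_− ≈ 1.0228, λ_+ ≈ 11.9772.


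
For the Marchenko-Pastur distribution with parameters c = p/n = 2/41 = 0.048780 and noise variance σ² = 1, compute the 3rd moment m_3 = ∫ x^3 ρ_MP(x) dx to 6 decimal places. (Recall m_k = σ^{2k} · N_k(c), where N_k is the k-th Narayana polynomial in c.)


E[X³] = σ⁶ (1 + 3c + c²) (third MP moment). With σ² = 1 (so σ⁶ = 1) and c = 2/41 = 0.048780: E[X³] = 1 · (1 + 3·0.048780 + (0.048780)²) = 1 · 1.148721.

So E[X^3] = 1.148721.


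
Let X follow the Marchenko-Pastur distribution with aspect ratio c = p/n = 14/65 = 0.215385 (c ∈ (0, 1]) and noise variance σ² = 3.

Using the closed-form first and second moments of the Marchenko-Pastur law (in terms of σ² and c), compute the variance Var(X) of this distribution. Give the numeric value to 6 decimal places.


Recall the MP moments m_1 = E[X] = σ² and m_2 = E[X²] = σ⁴ (1 + c).
m_1 = E[X] = σ² = 3, so m_1² = 9.
m_2 = E[X²] = σ⁴ (1 + c) = 9 · (1 + 0.215385) = 9 · 1.215385 = 10.938462.
(Note m_2 − m_1² simplifies to c · σ⁴ = 0.215385 · 9.)

Var(X) = m_2 − m_1² = 10.938462 − 9 = 1.938462.


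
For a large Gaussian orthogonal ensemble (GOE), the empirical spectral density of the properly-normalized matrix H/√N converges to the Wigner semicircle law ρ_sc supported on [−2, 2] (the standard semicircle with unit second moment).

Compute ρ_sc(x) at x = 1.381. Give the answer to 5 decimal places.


ρ_sc(x) = (1/(2π)) √(4 − x²). With x = 1.381:
  4 − x² = 4 − (1.381)² = 4 − 1.907161 = 2.092839.
  √(4 − x²) = 1.446665.
  1/(2π) = 0.159155.
  ρ_sc(1.381) = 0.159155 · 1.446665 = 0.230244.

Rounded to 5 decimal places: ρ_sc(1.381) ≈ 0.23024.


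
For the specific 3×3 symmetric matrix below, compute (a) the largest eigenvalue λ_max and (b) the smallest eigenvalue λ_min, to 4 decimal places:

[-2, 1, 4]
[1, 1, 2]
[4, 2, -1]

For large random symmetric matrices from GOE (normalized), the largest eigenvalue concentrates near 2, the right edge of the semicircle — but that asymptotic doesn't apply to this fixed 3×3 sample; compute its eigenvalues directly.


Since M is real symmetric, all three eigenvalues are real; they are the roots of det(λI − M) = λ³ − (tr M) λ² + s λ − det M, where s is the sum of the principal 2×2 minors.
tr M = -2 + 1 + (-1) = -2.
s = ((-2)·1 − 1²) + ((-2)·(-1) − 4²) + (1·(-1) − 2²) = -3 + (-14) + (-5) = -22.
det M (expand along row 1) = (-2)·(-5) − 1·(-9) + 4·(-2) = 11.
Characteristic polynomial: λ³ + 2λ² − 22λ − 11 = 0.
Substitute λ = y + (tr M)/3 = y − 0.666667 to remove the quadratic term: y³ + p·y + q = 0 with p = s − (tr M)²/3 = -23.333333 and q = −2(tr M)³/27 + (tr M)·s/3 − det M = 4.259259.
Three real roots ⇒ use the trigonometric (Viète) form: r = 2√(−p/3) = 5.577734, φ = arccos(3q/(p·r)) = arccos(-0.098179) = 1.669134 rad.
y_k = r·cos(φ/3 − 2πk/3) for k = 0, 1, 2 gives y = 4.736463, 0.182801, -4.919265.
λ_k = y_k − 0.666667 gives λ = 4.0698, -0.4839, -5.5859 (check: the sum is -2.0000 = tr M).

Hence λ_max = 4.0698 and λ_min = -5.5859.


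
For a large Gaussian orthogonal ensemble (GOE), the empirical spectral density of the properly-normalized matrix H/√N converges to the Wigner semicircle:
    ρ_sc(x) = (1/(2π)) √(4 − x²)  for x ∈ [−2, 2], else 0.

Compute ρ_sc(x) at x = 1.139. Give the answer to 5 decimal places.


ρ_sc(x) = (1/(2π)) √(4 − x²). With x = 1.139:
  4 − x² = 4 − (1.139)² = 4 − 1.297321 = 2.702679.
  √(4 − x²) = 1.643983.
  1/(2π) = 0.159155.
  ρ_sc(1.139) = 0.159155 · 1.643983 = 0.261648.

Rounded to 5 decimal places: ρ_sc(1.139) ≈ 0.26165.


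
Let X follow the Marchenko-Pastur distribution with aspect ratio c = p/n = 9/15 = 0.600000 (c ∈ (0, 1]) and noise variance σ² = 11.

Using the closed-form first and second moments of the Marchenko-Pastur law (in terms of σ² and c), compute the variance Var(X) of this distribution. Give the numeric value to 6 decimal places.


Recall the MP moments m_1 = E[X] = σ² and m_2 = E[X²] = σ⁴ (1 + c).
m_1 = E[X] = σ² = 11, so m_1² = 121.
m_2 = E[X²] = σ⁴ (1 + c) = 121 · (1 + 0.600000) = 121 · 1.600000 = 193.600000.
(Note m_2 − m_1² simplifies to c · σ⁴ = 0.600000 · 121.)

Var(X) = m_2 − m_1² = 193.600000 − 121 = 72.600000.


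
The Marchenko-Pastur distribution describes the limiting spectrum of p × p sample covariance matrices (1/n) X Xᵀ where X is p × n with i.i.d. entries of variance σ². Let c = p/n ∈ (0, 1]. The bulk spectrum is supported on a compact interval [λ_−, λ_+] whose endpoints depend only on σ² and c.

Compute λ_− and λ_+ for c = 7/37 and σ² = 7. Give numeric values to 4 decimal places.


c = 7/37 = 0.189189; √c = 0.434959.
λ_− = σ² (1 − √c)² = 7 · (1 − 0.434959)² = 7 · (0.565041)² = 2.234901.
λ_+ = σ² (1 + √c)² = 7 · (1 + 0.434959)² = 7 · (1.434959)² = 14.413748.

Rounded to 4 decimal places: λ_− ≈ 2.2349, λ_+ ≈ 14.4137.


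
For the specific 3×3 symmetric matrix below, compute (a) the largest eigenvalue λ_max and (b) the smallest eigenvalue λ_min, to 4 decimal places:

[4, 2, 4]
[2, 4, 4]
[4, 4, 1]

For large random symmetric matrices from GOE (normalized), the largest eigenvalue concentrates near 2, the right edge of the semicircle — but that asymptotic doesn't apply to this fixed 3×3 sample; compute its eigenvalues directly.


Since M is real symmetric, all three eigenvalues are real; they are the roots of det(λI − M) = λ³ − (tr M) λ² + s λ − det M, where s is the sum of the principal 2×2 minors.
tr M = 4 + 4 + 1 = 9.
s = (4·4 − 2²) + (4·1 − 4²) + (4·1 − 4²) = 12 + (-12) + (-12) = -12.
det M (expand along row 1) = 4·(-12) − 2·(-14) + 4·(-8) = -52.
Characteristic polynomial: λ³ − 9λ² − 12λ + 52 = 0.
Substitute λ = y + (tr M)/3 = y + 3.000000 to remove the quadratic term: y³ + p·y + q = 0 with p = s − (tr M)²/3 = -39.000000 and q = −2(tr M)³/27 + (tr M)·s/3 − det M = -38.000000.
Three real roots ⇒ use the trigonometric (Viète) form: r = 2√(−p/3) = 7.211103, φ = arccos(3q/(p·r)) = arccos(0.405358) = 1.153426 rad.
y_k = r·cos(φ/3 − 2πk/3) for k = 0, 1, 2 gives y = 6.684658, -1.000000, -5.684658.
λ_k = y_k + 3.000000 gives λ = 9.6847, 2.0000, -2.6847 (check: the sum is 9.0000 = tr M).

Hence λ_max = 9.6847 and λ_min = -2.6847.


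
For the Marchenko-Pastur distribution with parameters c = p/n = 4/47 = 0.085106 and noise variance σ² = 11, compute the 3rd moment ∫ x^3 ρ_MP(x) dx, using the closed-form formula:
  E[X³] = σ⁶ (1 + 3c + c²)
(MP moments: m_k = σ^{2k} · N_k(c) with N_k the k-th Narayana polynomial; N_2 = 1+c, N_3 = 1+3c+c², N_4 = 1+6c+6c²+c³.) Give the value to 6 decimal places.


E[X³] = σ⁶ (1 + 3c + c²) (third MP moment). With σ² = 11 (so σ⁶ = 1331) and c = 4/47 = 0.085106: E[X³] = 1331 · (1 + 3·0.085106 + (0.085106)²) = 1331 · 1.262562.

So E[X^3] = 1680.470349.


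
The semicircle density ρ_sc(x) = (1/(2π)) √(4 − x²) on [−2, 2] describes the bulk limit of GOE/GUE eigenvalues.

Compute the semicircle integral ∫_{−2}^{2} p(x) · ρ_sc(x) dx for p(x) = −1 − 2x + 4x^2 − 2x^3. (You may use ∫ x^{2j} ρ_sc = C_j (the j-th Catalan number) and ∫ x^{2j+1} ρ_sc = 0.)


Write p(x) = Σ a_i x^i, split into monomials and integrate each against ρ_sc separately.
Using ∫ x^{2j} ρ_sc = C_j = (1/(j+1)) C(2j, j) (Catalan numbers) and ∫ x^{2j+1} ρ_sc = 0 (odd monomials vanish by symmetry):
  i = 0 (even): a_0 · C_{0} = -1 · 1 = -1
  i = 1 (odd): ∫ x^1 ρ_sc = 0 (vanishes)
  i = 2 (even): a_2 · C_{1} = 4 · 1 = 4
  i = 3 (odd): ∫ x^3 ρ_sc = 0 (vanishes)

Summing the contributions: ∫_{−2}^{2} p(x) ρ_sc(x) dx = (-1) + 4 = 3.


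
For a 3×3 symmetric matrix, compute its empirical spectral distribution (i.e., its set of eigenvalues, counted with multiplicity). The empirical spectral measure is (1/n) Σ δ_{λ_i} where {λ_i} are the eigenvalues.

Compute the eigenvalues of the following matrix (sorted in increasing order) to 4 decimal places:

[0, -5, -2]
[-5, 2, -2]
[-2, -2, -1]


Since M is real symmetric, all three eigenvalues are real; they are the roots of det(λI − M) = λ³ − (tr M) λ² + s λ − det M, where s is the sum of the principal 2×2 minors.
tr M = 0 + 2 + (-1) = 1.
s = (0·2 − (-5)²) + (0·(-1) − (-2)²) + (2·(-1) − (-2)²) = -25 + (-4) + (-6) = -35.
det M (expand along row 1) = 0·(-6) − (-5)·1 + (-2)·14 = -23.
Characteristic polynomial: λ³ − λ² − 35λ + 23 = 0.
Substitute λ = y + (tr M)/3 = y + 0.333333 to remove the quadratic term: y³ + p·y + q = 0 with p = s − (tr M)²/3 = -35.333333 and q = −2(tr M)³/27 + (tr M)·s/3 − det M = 11.259259.
Three real roots ⇒ use the trigonometric (Viète) form: r = 2√(−p/3) = 6.863753, φ = arccos(3q/(p·r)) = arccos(-0.139279) = 1.710529 rad.
y_k = r·cos(φ/3 − 2πk/3) for k = 0, 1, 2 gives y = 5.777947, 0.319582, -6.097529.
λ_k = y_k + 0.333333 gives λ = 6.1113, 0.6529, -5.7642 (check: the sum is 1.0000 = tr M).

Eigenvalues sorted in increasing order: [-5.7642, 0.6529, 6.1113].


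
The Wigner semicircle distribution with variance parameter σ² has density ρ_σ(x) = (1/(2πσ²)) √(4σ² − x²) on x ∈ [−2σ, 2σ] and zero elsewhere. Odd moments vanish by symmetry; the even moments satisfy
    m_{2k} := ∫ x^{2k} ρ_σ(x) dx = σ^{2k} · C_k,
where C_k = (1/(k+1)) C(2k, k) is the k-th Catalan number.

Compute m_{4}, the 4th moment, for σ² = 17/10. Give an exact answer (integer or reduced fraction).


By the scaled semicircle moment identity, m_{2k} = σ^{2k} · C_k with k = 2.
C_2 = (1/(k+1)) · C(2k, k) = (1/3) · C(4, 2) = (1/3) · 6 = 2.
σ^{2k} = (σ²)^k = (17/10)^2 = 289/100.

Therefore m_{4} = σ^{4} · C_2 = (289/100) · 2 = 289/50.


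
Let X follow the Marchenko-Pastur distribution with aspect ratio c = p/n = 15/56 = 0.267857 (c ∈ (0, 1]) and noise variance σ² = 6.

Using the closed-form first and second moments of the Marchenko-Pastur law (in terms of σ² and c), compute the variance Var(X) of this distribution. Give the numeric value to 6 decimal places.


Recall the MP moments m_1 = E[X] = σ² and m_2 = E[X²] = σ⁴ (1 + c).
m_1 = E[X] = σ² = 6, so m_1² = 36.
m_2 = E[X²] = σ⁴ (1 + c) = 36 · (1 + 0.267857) = 36 · 1.267857 = 45.642857.
(Note m_2 − m_1² simplifies to c · σ⁴ = 0.267857 · 36.)

Var(X) = m_2 − m_1² = 45.642857 − 36 = 9.642857.


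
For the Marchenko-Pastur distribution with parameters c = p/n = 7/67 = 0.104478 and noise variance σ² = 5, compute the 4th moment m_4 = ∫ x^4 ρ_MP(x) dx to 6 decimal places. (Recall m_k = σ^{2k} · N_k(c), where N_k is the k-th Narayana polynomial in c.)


E[X⁴] = σ⁸ (1 + 6c + 6c² + c³) (fourth MP moment). With σ² = 5 (so σ⁸ = 625) and c = 7/67 = 0.104478: E[X⁴] = 625 · (1 + 6·0.104478 + 6·(0.104478)² + (0.104478)³) = 625 · 1.693500.

So E[X^4] = 1058.437208.


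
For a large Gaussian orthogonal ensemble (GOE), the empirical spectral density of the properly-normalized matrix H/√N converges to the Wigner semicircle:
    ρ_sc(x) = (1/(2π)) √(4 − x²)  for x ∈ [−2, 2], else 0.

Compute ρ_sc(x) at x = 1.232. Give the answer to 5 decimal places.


ρ_sc(x) = (1/(2π)) √(4 − x²). With x = 1.232:
  4 − x² = 4 − (1.232)² = 4 − 1.517824 = 2.482176.
  √(4 − x²) = 1.575492.
  1/(2π) = 0.159155.
  ρ_sc(1.232) = 0.159155 · 1.575492 = 0.250747.

Rounded to 5 decimal places: ρ_sc(1.232) ≈ 0.25075.


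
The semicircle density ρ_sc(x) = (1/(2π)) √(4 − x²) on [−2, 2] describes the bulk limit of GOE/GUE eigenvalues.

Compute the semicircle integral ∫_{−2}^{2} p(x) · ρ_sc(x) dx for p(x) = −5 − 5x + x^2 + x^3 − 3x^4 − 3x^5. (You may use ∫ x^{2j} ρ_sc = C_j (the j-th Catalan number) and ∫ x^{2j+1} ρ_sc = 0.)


Write p(x) = Σ a_i x^i, split into monomials and integrate each against ρ_sc separately.
Using ∫ x^{2j} ρ_sc = C_j = (1/(j+1)) C(2j, j) (Catalan numbers) and ∫ x^{2j+1} ρ_sc = 0 (odd monomials vanish by symmetry):
  i = 0 (even): a_0 · C_{0} = -5 · 1 = -5
  i = 1 (odd): ∫ x^1 ρ_sc = 0 (vanishes)
  i = 2 (even): a_2 · C_{1} = 1 · 1 = 1
  i = 3 (odd): ∫ x^3 ρ_sc = 0 (vanishes)
  i = 4 (even): a_4 · C_{2} = -3 · 2 = -6
  i = 5 (odd): ∫ x^5 ρ_sc = 0 (vanishes)

Summing the contributions: ∫_{−2}^{2} p(x) ρ_sc(x) dx = (-5) + 1 + (-6) = -10.


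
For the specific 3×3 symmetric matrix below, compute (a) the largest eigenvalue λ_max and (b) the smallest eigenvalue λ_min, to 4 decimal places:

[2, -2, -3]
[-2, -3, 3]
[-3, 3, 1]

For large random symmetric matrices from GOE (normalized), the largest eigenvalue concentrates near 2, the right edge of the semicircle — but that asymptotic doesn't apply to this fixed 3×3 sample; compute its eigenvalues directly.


Since M is real symmetric, all three eigenvalues are real; they are the roots of det(λI − M) = λ³ − (tr M) λ² + s λ − det M, where s is the sum of the principal 2×2 minors.
tr M = 2 + (-3) + 1 = 0.
s = (2·(-3) − (-2)²) + (2·1 − (-3)²) + ((-3)·1 − 3²) = -10 + (-7) + (-12) = -29.
det M (expand along row 1) = 2·(-12) − (-2)·7 + (-3)·(-15) = 35.
Characteristic polynomial: λ³ − 29λ − 35 = 0.
Substitute λ = y + (tr M)/3 = y + 0.000000 to remove the quadratic term: y³ + p·y + q = 0 with p = s − (tr M)²/3 = -29.000000 and q = −2(tr M)³/27 + (tr M)·s/3 − det M = -35.000000.
Three real roots ⇒ use the trigonometric (Viète) form: r = 2√(−p/3) = 6.218253, φ = arccos(3q/(p·r)) = arccos(0.582268) = 0.949281 rad.
y_k = r·cos(φ/3 − 2πk/3) for k = 0, 1, 2 gives y = 5.909537, -1.279051, -4.630486.
λ_k = y_k + 0.000000 gives λ = 5.9095, -1.2791, -4.6305 (check: the sum is 0.0000 = tr M).

Hence λ_max = 5.9095 and λ_min = -4.6305.


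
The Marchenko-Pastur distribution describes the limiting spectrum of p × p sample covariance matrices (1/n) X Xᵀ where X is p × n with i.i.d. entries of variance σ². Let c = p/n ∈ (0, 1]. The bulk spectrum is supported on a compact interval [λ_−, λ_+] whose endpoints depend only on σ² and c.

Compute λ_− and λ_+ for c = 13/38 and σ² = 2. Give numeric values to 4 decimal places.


c = 13/38 = 0.342105; √c = 0.584898.
λ_− = σ² (1 − √c)² = 2 · (1 − 0.584898)² = 2 · (0.415102)² = 0.344620.
λ_+ = σ² (1 + √c)² = 2 · (1 + 0.584898)² = 2 · (1.584898)² = 5.023801.

Rounded to 4 decimal places: λ_− ≈ 0.3446, λ_+ ≈ 5.0238.


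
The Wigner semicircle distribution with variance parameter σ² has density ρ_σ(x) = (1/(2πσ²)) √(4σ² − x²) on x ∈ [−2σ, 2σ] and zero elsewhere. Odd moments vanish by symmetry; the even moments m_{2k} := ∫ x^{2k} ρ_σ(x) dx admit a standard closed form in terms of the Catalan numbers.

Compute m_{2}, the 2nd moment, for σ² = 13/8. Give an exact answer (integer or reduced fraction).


By the scaled semicircle moment identity, m_{2k} = σ^{2k} · C_k with k = 1.
C_1 = (1/(k+1)) · C(2k, k) = (1/2) · C(2, 1) = (1/2) · 2 = 1.
σ^{2k} = (σ²)^k = (13/8)^1 = 13/8.

Therefore m_{2} = σ^{2} · C_1 = (13/8) · 1 = 13/8.


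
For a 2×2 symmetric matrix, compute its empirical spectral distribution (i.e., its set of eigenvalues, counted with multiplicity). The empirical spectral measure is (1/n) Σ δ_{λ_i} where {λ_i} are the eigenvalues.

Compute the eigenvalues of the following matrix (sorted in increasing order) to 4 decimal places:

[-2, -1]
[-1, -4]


Since M is real symmetric, both eigenvalues are real; they are the roots of det(λI − M) = λ² − (tr M) λ + det M.
tr M = -2 + (-4) = -6.
det M = (-2)·(-4) − (-1)² = 8 − 1 = 7.
Characteristic polynomial: λ² + 6λ + 7 = 0.
Discriminant Δ = (tr M)² − 4·det M = 36 − 28 = 8; √Δ = 2.828427.
λ = (tr M ± √Δ)/2 = (-6 ± 2.828427)/2, giving (tr M − √Δ)/2 = -4.4142 and (tr M + √Δ)/2 = -1.5858.

Eigenvalues sorted in increasing order: [-4.4142, -1.5858].


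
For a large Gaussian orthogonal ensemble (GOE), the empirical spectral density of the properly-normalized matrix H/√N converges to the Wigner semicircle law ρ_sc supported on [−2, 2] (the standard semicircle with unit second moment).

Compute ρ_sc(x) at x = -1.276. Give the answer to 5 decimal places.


ρ_sc(x) = (1/(2π)) √(4 − x²). With x = -1.276:
  4 − x² = 4 − (-1.276)² = 4 − 1.628176 = 2.371824.
  √(4 − x²) = 1.540073.
  1/(2π) = 0.159155.
  ρ_sc(-1.276) = 0.159155 · 1.540073 = 0.245110.

Rounded to 5 decimal places: ρ_sc(-1.276) ≈ 0.24511.


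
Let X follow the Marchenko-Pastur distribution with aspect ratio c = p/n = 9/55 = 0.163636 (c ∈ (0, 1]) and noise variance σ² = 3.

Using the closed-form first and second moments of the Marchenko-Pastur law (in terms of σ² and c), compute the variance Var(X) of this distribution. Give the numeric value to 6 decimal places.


Recall the MP moments m_1 = E[X] = σ² and m_2 = E[X²] = σ⁴ (1 + c).
m_1 = E[X] = σ² = 3, so m_1² = 9.
m_2 = E[X²] = σ⁴ (1 + c) = 9 · (1 + 0.163636) = 9 · 1.163636 = 10.472727.
(Note m_2 − m_1² simplifies to c · σ⁴ = 0.163636 · 9.)

Var(X) = m_2 − m_1² = 10.472727 − 9 = 1.472727.


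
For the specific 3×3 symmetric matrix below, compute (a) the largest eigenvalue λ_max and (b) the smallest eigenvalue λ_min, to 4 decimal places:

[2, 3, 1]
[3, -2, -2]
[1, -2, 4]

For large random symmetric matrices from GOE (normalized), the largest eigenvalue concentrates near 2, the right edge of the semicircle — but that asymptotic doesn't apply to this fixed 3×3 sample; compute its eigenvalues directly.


Since M is real symmetric, all three eigenvalues are real; they are the roots of det(λI − M) = λ³ − (tr M) λ² + s λ − det M, where s is the sum of the principal 2×2 minors.
tr M = 2 + (-2) + 4 = 4.
s = (2·(-2) − 3²) + (2·4 − 1²) + ((-2)·4 − (-2)²) = -13 + 7 + (-12) = -18.
det M (expand along row 1) = 2·(-12) − 3·14 + 1·(-4) = -70.
Characteristic polynomial: λ³ − 4λ² − 18λ + 70 = 0.
Substitute λ = y + (tr M)/3 = y + 1.333333 to remove the quadratic term: y³ + p·y + q = 0 with p = s − (tr M)²/3 = -23.333333 and q = −2(tr M)³/27 + (tr M)·s/3 − det M = 41.259259.
Three real roots ⇒ use the trigonometric (Viète) form: r = 2√(−p/3) = 5.577734, φ = arccos(3q/(p·r)) = arccos(-0.951060) = 2.827446 rad.
y_k = r·cos(φ/3 − 2πk/3) for k = 0, 1, 2 gives y = 3.278490, 2.268690, -5.547181.
λ_k = y_k + 1.333333 gives λ = 4.6118, 3.6020, -4.2138 (check: the sum is 4.0000 = tr M).

Hence λ_max = 4.6118 and λ_min = -4.2138.


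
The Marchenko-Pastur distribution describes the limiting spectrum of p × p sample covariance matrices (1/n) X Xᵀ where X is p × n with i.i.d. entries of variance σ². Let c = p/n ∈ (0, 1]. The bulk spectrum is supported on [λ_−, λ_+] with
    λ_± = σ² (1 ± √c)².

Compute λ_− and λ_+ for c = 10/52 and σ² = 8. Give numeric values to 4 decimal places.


c = 10/52 = 0.192308; √c = 0.438529.
λ_− = σ² (1 − √c)² = 8 · (1 − 0.438529)² = 8 · (0.561471)² = 2.521997.
λ_+ = σ² (1 + √c)² = 8 · (1 + 0.438529)² = 8 · (1.438529)² = 16.554926.

Rounded to 4 decimal places: λ_− ≈ 2.5220, λ_+ ≈ 16.5549.


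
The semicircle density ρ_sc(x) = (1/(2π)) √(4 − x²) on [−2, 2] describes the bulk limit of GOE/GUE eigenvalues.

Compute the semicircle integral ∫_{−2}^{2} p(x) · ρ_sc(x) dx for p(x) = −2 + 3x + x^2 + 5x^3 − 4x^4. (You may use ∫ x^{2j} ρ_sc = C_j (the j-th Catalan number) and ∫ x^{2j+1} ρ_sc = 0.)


Write p(x) = Σ a_i x^i, split into monomials and integrate each against ρ_sc separately.
Using ∫ x^{2j} ρ_sc = C_j = (1/(j+1)) C(2j, j) (Catalan numbers) and ∫ x^{2j+1} ρ_sc = 0 (odd monomials vanish by symmetry):
  i = 0 (even): a_0 · C_{0} = -2 · 1 = -2
  i = 1 (odd): ∫ x^1 ρ_sc = 0 (vanishes)
  i = 2 (even): a_2 · C_{1} = 1 · 1 = 1
  i = 3 (odd): ∫ x^3 ρ_sc = 0 (vanishes)
  i = 4 (even): a_4 · C_{2} = -4 · 2 = -8

Summing the contributions: ∫_{−2}^{2} p(x) ρ_sc(x) dx = (-2) + 1 + (-8) = -9.


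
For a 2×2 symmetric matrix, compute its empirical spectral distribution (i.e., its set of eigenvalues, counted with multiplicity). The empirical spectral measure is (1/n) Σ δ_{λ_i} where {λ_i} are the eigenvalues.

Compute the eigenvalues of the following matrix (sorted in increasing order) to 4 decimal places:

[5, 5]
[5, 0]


Since M is real symmetric, both eigenvalues are real; they are the roots of det(λI − M) = λ² − (tr M) λ + det M.
tr M = 5 + 0 = 5.
det M = 5·0 − 5² = 0 − 25 = -25.
Characteristic polynomial: λ² − 5λ − 25 = 0.
Discriminant Δ = (tr M)² − 4·det M = 25 − (-100) = 125; √Δ = 11.180340.
λ = (tr M ± √Δ)/2 = (5 ± 11.180340)/2, giving (tr M − √Δ)/2 = -3.0902 and (tr M + √Δ)/2 = 8.0902.

Eigenvalues sorted in increasing order: [-3.0902, 8.0902].


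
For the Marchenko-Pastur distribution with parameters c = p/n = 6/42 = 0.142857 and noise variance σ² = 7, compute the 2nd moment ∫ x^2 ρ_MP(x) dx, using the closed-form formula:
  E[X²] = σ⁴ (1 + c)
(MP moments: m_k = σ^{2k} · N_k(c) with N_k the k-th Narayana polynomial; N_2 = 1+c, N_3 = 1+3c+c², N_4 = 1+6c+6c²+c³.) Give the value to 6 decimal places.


E[X²] = σ⁴ (1 + c) (second MP moment). With σ² = 7 (so σ⁴ = 49) and c = 6/42 = 0.142857: E[X²] = 49 · (1 + 0.142857) = 49 · 1.142857.

So E[X^2] = 56.000000.


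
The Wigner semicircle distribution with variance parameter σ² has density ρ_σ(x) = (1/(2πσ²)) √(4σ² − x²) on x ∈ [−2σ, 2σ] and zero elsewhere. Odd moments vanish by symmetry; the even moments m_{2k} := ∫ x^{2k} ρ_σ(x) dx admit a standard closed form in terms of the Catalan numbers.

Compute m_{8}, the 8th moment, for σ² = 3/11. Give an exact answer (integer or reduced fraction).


By the scaled semicircle moment identity, m_{2k} = σ^{2k} · C_k with k = 4.
C_4 = (1/(k+1)) · C(2k, k) = (1/5) · C(8, 4) = (1/5) · 70 = 14.
σ^{2k} = (σ²)^k = (3/11)^4 = 81/14641.

Therefore m_{8} = σ^{8} · C_4 = (81/14641) · 14 = 1134/14641.


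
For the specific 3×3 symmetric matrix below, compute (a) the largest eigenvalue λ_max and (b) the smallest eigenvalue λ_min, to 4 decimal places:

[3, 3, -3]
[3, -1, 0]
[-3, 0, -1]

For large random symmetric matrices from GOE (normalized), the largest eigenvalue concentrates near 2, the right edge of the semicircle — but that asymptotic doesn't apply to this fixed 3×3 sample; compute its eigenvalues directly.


Since M is real symmetric, all three eigenvalues are real; they are the roots of det(λI − M) = λ³ − (tr M) λ² + s λ − det M, where s is the sum of the principal 2×2 minors.
tr M = 3 + (-1) + (-1) = 1.
s = (3·(-1) − 3²) + (3·(-1) − (-3)²) + ((-1)·(-1) − 0²) = -12 + (-12) + 1 = -23.
det M (expand along row 1) = 3·1 − 3·(-3) + (-3)·(-3) = 21.
Characteristic polynomial: λ³ − λ² − 23λ − 21 = 0.
Substitute λ = y + (tr M)/3 = y + 0.333333 to remove the quadratic term: y³ + p·y + q = 0 with p = s − (tr M)²/3 = -23.333333 and q = −2(tr M)³/27 + (tr M)·s/3 − det M = -28.740741.
Three real roots ⇒ use the trigonometric (Viète) form: r = 2√(−p/3) = 5.577734, φ = arccos(3q/(p·r)) = arccos(0.662498) = 0.846647 rad.
y_k = r·cos(φ/3 − 2πk/3) for k = 0, 1, 2 gives y = 5.357082, -1.333333, -4.023749.
λ_k = y_k + 0.333333 gives λ = 5.6904, -1.0000, -3.6904 (check: the sum is 1.0000 = tr M).

Hence λ_max = 5.6904 and λ_min = -3.6904.


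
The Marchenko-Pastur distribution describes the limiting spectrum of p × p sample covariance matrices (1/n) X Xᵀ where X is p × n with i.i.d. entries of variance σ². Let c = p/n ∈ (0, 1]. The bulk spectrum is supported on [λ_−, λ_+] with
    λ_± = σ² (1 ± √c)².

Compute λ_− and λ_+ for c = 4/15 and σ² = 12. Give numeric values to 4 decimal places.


c = 4/15 = 0.266667; √c = 0.516398.
λ_− = σ² (1 − √c)² = 12 · (1 − 0.516398)² = 12 · (0.483602)² = 2.806453.
λ_+ = σ² (1 + √c)² = 12 · (1 + 0.516398)² = 12 · (1.516398)² = 27.593547.

Rounded to 4 decimal places: λ_− ≈ 2.8065, λ_+ ≈ 27.5935.


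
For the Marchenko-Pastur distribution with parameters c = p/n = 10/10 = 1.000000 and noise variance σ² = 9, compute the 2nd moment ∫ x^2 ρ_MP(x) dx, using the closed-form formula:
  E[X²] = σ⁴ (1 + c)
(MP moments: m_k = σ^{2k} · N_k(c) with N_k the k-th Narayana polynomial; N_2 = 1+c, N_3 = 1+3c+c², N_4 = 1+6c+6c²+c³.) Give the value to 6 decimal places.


E[X²] = σ⁴ (1 + c) (second MP moment). With σ² = 9 (so σ⁴ = 81) and c = 10/10 = 1.000000: E[X²] = 81 · (1 + 1.000000) = 81 · 2.000000.

So E[X^2] = 162.000000.


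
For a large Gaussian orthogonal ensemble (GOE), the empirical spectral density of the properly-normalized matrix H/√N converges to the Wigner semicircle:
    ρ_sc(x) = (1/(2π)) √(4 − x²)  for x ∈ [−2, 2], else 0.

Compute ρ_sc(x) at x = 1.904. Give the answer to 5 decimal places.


ρ_sc(x) = (1/(2π)) √(4 − x²). With x = 1.904:
  4 − x² = 4 − (1.904)² = 4 − 3.625216 = 0.374784.
  √(4 − x²) = 0.612196.
  1/(2π) = 0.159155.
  ρ_sc(1.904) = 0.159155 · 0.612196 = 0.097434.

Rounded to 5 decimal places: ρ_sc(1.904) ≈ 0.09743.


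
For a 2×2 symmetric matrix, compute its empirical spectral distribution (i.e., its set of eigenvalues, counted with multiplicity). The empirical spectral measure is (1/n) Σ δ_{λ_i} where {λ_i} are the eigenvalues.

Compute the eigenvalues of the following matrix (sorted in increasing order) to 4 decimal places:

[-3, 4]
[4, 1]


Since M is real symmetric, both eigenvalues are real; they are the roots of det(λI − M) = λ² − (tr M) λ + det M.
tr M = -3 + 1 = -2.
det M = (-3)·1 − 4² = -3 − 16 = -19.
Characteristic polynomial: λ² + 2λ − 19 = 0.
Discriminant Δ = (tr M)² − 4·det M = 4 − (-76) = 80; √Δ = 8.944272.
λ = (tr M ± √Δ)/2 = (-2 ± 8.944272)/2, giving (tr M − √Δ)/2 = -5.4721 and (tr M + √Δ)/2 = 3.4721.

Eigenvalues sorted in increasing order: [-5.4721, 3.4721].


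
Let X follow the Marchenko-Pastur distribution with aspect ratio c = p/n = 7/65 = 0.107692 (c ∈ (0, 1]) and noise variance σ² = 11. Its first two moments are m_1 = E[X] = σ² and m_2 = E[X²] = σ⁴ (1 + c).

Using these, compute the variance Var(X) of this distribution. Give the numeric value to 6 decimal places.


m_1 = E[X] = σ² = 11, so m_1² = 121.
m_2 = E[X²] = σ⁴ (1 + c) = 121 · (1 + 0.107692) = 121 · 1.107692 = 134.030769.
(Note m_2 − m_1² simplifies to c · σ⁴ = 0.107692 · 121.)

Var(X) = m_2 − m_1² = 134.030769 − 121 = 13.030769.


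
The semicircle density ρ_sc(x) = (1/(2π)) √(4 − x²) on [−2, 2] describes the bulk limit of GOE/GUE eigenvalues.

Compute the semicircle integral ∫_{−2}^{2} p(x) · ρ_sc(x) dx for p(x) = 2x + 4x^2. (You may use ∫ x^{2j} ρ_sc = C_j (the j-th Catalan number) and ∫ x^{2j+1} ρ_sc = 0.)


Write p(x) = Σ a_i x^i, split into monomials and integrate each against ρ_sc separately.
Using ∫ x^{2j} ρ_sc = C_j = (1/(j+1)) C(2j, j) (Catalan numbers) and ∫ x^{2j+1} ρ_sc = 0 (odd monomials vanish by symmetry):
  i = 1 (odd): ∫ x^1 ρ_sc = 0 (vanishes)
  i = 2 (even): a_2 · C_{1} = 4 · 1 = 4

Summing the contributions: ∫_{−2}^{2} p(x) ρ_sc(x) dx = 4.


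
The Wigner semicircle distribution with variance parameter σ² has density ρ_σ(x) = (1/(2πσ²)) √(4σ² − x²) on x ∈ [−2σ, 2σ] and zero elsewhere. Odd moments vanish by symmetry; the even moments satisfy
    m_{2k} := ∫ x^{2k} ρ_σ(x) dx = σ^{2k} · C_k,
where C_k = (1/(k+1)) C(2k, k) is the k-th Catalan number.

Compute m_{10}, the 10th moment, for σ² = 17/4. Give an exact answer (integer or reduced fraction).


By the scaled semicircle moment identity, m_{2k} = σ^{2k} · C_k with k = 5.
C_5 = (1/(k+1)) · C(2k, k) = (1/6) · C(10, 5) = (1/6) · 252 = 42.
σ^{2k} = (σ²)^k = (17/4)^5 = 1419857/1024.

Therefore m_{10} = σ^{10} · C_5 = (1419857/1024) · 42 = 29816997/512.


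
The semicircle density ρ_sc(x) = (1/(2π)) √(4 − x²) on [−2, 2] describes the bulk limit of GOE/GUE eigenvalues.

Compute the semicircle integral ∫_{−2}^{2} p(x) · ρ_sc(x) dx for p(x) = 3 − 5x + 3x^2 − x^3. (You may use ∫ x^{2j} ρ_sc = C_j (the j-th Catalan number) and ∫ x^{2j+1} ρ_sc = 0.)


Write p(x) = Σ a_i x^i, split into monomials and integrate each against ρ_sc separately.
Using ∫ x^{2j} ρ_sc = C_j = (1/(j+1)) C(2j, j) (Catalan numbers) and ∫ x^{2j+1} ρ_sc = 0 (odd monomials vanish by symmetry):
  i = 0 (even): a_0 · C_{0} = 3 · 1 = 3
  i = 1 (odd): ∫ x^1 ρ_sc = 0 (vanishes)
  i = 2 (even): a_2 · C_{1} = 3 · 1 = 3
  i = 3 (odd): ∫ x^3 ρ_sc = 0 (vanishes)

Summing the contributions: ∫_{−2}^{2} p(x) ρ_sc(x) dx = 3 + 3 = 6.


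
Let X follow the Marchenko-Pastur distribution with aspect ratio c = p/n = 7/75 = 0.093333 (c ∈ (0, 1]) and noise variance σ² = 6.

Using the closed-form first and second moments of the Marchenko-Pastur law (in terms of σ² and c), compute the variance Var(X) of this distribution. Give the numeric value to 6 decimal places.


Recall the MP moments m_1 = E[X] = σ² and m_2 = E[X²] = σ⁴ (1 + c).
m_1 = E[X] = σ² = 6, so m_1² = 36.
m_2 = E[X²] = σ⁴ (1 + c) = 36 · (1 + 0.093333) = 36 · 1.093333 = 39.360000.
(Note m_2 − m_1² simplifies to c · σ⁴ = 0.093333 · 36.)

Var(X) = m_2 − m_1² = 39.360000 − 36 = 3.360000.


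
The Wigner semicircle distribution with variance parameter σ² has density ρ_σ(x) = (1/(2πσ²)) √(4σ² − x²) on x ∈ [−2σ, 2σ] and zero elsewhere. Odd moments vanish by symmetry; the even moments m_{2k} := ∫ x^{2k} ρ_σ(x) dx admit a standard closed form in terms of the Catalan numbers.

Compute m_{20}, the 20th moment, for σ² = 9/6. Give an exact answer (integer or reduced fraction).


By the scaled semicircle moment identity, m_{2k} = σ^{2k} · C_k with k = 10.
C_10 = (1/(k+1)) · C(2k, k) = (1/11) · C(20, 10) = (1/11) · 184756 = 16796.
σ^{2k} = (σ²)^k = (9/6)^10 = 59049/1024.

Therefore m_{20} = σ^{20} · C_10 = (59049/1024) · 16796 = 247946751/256.


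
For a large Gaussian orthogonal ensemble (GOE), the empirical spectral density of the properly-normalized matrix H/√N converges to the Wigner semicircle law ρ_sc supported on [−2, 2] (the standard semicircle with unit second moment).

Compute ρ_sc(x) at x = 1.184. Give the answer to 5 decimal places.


ρ_sc(x) = (1/(2π)) √(4 − x²). With x = 1.184:
  4 − x² = 4 − (1.184)² = 4 − 1.401856 = 2.598144.
  √(4 − x²) = 1.611876.
  1/(2π) = 0.159155.
  ρ_sc(1.184) = 0.159155 · 1.611876 = 0.256538.

Rounded to 5 decimal places: ρ_sc(1.184) ≈ 0.25654.


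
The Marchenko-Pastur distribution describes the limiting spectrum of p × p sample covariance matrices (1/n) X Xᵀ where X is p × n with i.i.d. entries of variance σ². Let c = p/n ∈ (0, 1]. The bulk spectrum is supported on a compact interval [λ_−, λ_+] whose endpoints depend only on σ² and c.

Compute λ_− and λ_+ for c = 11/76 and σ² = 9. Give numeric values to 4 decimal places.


c = 11/76 = 0.144737; √c = 0.380443.
λ_− = σ² (1 − √c)² = 9 · (1 − 0.380443)² = 9 · (0.619557)² = 3.454658.
λ_+ = σ² (1 + √c)² = 9 · (1 + 0.380443)² = 9 · (1.380443)² = 17.150605.

Rounded to 4 decimal places: λ_− ≈ 3.4547, λ_+ ≈ 17.1506.


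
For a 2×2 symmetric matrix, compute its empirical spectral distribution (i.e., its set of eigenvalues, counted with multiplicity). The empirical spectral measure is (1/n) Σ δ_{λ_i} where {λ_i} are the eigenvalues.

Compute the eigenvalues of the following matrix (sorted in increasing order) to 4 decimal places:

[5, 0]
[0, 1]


Since M is real symmetric, both eigenvalues are real; they are the roots of det(λI − M) = λ² − (tr M) λ + det M.
tr M = 5 + 1 = 6.
det M = 5·1 − 0² = 5 − 0 = 5.
Characteristic polynomial: λ² − 6λ + 5 = 0.
Discriminant Δ = (tr M)² − 4·det M = 36 − 20 = 16; √Δ = 4.000000.
λ = (tr M ± √Δ)/2 = (6 ± 4.000000)/2, giving (tr M − √Δ)/2 = 1.0000 and (tr M + √Δ)/2 = 5.0000.

Eigenvalues sorted in increasing order: [1.0000, 5.0000].


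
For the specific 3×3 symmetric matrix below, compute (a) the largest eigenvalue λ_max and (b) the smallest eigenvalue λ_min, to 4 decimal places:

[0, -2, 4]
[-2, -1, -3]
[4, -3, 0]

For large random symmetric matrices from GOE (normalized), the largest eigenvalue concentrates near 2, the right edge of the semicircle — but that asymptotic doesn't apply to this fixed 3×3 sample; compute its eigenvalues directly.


Since M is real symmetric, all three eigenvalues are real; they are the roots of det(λI − M) = λ³ − (tr M) λ² + s λ − det M, where s is the sum of the principal 2×2 minors.
tr M = 0 + (-1) + 0 = -1.
s = (0·(-1) − (-2)²) + (0·0 − 4²) + ((-1)·0 − (-3)²) = -4 + (-16) + (-9) = -29.
det M (expand along row 1) = 0·(-9) − (-2)·12 + 4·10 = 64.
Characteristic polynomial: λ³ + λ² − 29λ − 64 = 0.
Substitute λ = y + (tr M)/3 = y − 0.333333 to remove the quadratic term: y³ + p·y + q = 0 with p = s − (tr M)²/3 = -29.333333 and q = −2(tr M)³/27 + (tr M)·s/3 − det M = -54.259259.
Three real roots ⇒ use the trigonometric (Viète) form: r = 2√(−p/3) = 6.253888, φ = arccos(3q/(p·r)) = arccos(0.887327) = 0.479281 rad.
y_k = r·cos(φ/3 − 2πk/3) for k = 0, 1, 2 gives y = 6.174247, -2.225534, -3.948713.
λ_k = y_k − 0.333333 gives λ = 5.8409, -2.5589, -4.2820 (check: the sum is -1.0000 = tr M).

Hence λ_max = 5.8409 and λ_min = -4.2820.


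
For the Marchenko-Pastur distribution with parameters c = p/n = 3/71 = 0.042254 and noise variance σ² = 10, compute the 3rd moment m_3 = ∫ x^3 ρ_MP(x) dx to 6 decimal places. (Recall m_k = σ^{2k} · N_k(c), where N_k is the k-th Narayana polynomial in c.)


E[X³] = σ⁶ (1 + 3c + c²) (third MP moment). With σ² = 10 (so σ⁶ = 1000) and c = 3/71 = 0.042254: E[X³] = 1000 · (1 + 3·0.042254 + (0.042254)²) = 1000 · 1.128546.

So E[X^3] = 1128.545923.


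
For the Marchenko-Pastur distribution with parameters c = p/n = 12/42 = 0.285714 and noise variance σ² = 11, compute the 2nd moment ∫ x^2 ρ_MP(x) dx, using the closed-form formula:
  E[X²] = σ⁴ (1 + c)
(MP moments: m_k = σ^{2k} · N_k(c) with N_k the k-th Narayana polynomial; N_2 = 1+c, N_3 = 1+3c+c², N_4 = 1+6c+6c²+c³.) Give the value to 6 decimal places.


E[X²] = σ⁴ (1 + c) (second MP moment). With σ² = 11 (so σ⁴ = 121) and c = 12/42 = 0.285714: E[X²] = 121 · (1 + 0.285714) = 121 · 1.285714.

So E[X^2] = 155.571429.


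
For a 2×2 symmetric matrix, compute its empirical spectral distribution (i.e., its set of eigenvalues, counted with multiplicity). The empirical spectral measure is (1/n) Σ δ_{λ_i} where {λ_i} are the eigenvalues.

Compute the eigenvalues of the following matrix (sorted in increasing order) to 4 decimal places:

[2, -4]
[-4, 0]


Since M is real symmetric, both eigenvalues are real; they are the roots of det(λI − M) = λ² − (tr M) λ + det M.
tr M = 2 + 0 = 2.
det M = 2·0 − (-4)² = 0 − 16 = -16.
Characteristic polynomial: λ² − 2λ − 16 = 0.
Discriminant Δ = (tr M)² − 4·det M = 4 − (-64) = 68; √Δ = 8.246211.
λ = (tr M ± √Δ)/2 = (2 ± 8.246211)/2, giving (tr M − √Δ)/2 = -3.1231 and (tr M + √Δ)/2 = 5.1231.

Eigenvalues sorted in increasing order: [-3.1231, 5.1231].


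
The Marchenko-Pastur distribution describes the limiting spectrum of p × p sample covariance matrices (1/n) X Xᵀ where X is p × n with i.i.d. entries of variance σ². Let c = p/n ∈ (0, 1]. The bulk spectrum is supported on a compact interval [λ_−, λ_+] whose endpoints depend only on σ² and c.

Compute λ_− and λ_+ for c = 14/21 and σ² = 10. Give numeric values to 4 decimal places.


c = 14/21 = 0.666667; √c = 0.816497.
λ_− = σ² (1 − √c)² = 10 · (1 − 0.816497)² = 10 · (0.183503)² = 0.336735.
λ_+ = σ² (1 + √c)² = 10 · (1 + 0.816497)² = 10 · (1.816497)² = 32.996598.

Rounded to 4 decimal places: λ_− ≈ 0.3367, λ_+ ≈ 32.9966.


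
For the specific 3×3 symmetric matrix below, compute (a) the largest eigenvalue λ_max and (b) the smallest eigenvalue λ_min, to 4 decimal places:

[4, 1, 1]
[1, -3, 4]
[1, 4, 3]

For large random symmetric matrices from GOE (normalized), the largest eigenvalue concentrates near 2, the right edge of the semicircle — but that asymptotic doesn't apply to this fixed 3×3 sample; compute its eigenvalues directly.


Since M is real symmetric, all three eigenvalues are real; they are the roots of det(λI − M) = λ³ − (tr M) λ² + s λ − det M, where s is the sum of the principal 2×2 minors.
tr M = 4 + (-3) + 3 = 4.
s = (4·(-3) − 1²) + (4·3 − 1²) + ((-3)·3 − 4²) = -13 + 11 + (-25) = -27.
det M (expand along row 1) = 4·(-25) − 1·(-1) + 1·7 = -92.
Characteristic polynomial: λ³ − 4λ² − 27λ + 92 = 0.
Substitute λ = y + (tr M)/3 = y + 1.333333 to remove the quadratic term: y³ + p·y + q = 0 with p = s − (tr M)²/3 = -32.333333 and q = −2(tr M)³/27 + (tr M)·s/3 − det M = 51.259259.
Three real roots ⇒ use the trigonometric (Viète) form: r = 2√(−p/3) = 6.565905, φ = arccos(3q/(p·r)) = arccos(-0.724350) = 2.380888 rad.
y_k = r·cos(φ/3 − 2πk/3) for k = 0, 1, 2 gives y = 4.604424, 1.751526, -6.355950.
λ_k = y_k + 1.333333 gives λ = 5.9378, 3.0849, -5.0226 (check: the sum is 4.0000 = tr M).

Hence λ_max = 5.9378 and λ_min = -5.0226.
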